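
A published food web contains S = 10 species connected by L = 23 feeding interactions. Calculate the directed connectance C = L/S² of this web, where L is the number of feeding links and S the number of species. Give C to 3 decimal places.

The web has S = 10 species and L = 23 feeding links.
C = L / S² = 23 / 100 = 0.2300 ≈ 0.230.

C = 0.230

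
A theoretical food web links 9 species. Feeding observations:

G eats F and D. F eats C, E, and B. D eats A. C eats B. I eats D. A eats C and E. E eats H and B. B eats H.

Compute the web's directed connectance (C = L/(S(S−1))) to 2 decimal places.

The web has S = 9 species and L = 13 feeding links.
C = L / (S(S−1)) = 13 / 72 = 0.1806 ≈ 0.18.

C = 0.18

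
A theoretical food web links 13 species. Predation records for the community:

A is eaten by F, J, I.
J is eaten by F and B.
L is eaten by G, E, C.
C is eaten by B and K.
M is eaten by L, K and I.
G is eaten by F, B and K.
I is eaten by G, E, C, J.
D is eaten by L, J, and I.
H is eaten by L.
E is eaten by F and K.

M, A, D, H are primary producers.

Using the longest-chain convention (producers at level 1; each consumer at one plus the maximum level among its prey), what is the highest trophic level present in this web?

4

Producers (level 1): M, A, D, H.
M → I → E → F gives F level 4.
No species has a prey at level 4, so no species reaches level 5.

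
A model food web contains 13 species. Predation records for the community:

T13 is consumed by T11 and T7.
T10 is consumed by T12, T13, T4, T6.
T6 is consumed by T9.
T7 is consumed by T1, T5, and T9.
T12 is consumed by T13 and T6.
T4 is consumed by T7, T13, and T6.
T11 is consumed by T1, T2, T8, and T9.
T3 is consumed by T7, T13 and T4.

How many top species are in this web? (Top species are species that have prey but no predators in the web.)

Top species (has prey, but nothing eats it): T2, T8, T5, T9, T1.
Count: 5.

5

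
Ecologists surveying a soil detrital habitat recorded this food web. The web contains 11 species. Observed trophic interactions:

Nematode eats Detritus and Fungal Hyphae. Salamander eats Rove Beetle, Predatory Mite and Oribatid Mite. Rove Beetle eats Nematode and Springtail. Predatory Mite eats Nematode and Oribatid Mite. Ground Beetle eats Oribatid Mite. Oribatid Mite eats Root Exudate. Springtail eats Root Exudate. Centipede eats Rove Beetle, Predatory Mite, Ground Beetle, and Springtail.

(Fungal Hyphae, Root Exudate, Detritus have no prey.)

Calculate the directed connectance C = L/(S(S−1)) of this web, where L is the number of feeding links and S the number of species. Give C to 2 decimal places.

The web has S = 11 species and L = 16 feeding links.
C = L / (S(S−1)) = 16 / 110 = 0.1455 ≈ 0.15.

C = 0.15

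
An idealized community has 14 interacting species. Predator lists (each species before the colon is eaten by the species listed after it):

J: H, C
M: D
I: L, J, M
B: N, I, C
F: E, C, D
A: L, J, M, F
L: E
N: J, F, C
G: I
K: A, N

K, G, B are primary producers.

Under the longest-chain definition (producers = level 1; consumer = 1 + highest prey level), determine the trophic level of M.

Trophic level 3

K is a producer → level 1.
A eats K → level 2.
M eats A (level 2); other prey at levels: I 2 → level 3.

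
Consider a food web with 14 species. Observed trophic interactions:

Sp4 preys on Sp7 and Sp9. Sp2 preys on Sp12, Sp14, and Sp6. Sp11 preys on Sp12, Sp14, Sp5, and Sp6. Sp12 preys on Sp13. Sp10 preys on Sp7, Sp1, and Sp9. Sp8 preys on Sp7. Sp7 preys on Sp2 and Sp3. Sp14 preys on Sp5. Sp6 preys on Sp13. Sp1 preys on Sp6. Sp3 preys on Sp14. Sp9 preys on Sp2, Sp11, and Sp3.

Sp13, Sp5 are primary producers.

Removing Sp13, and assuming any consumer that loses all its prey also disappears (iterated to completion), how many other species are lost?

3

Remove Sp13.
Round 1: Sp6 (all prey gone), Sp12 (all prey gone) → extinct.
Round 2: Sp1 (all prey gone) → extinct.
No further losses. Total secondary extinctions: 3.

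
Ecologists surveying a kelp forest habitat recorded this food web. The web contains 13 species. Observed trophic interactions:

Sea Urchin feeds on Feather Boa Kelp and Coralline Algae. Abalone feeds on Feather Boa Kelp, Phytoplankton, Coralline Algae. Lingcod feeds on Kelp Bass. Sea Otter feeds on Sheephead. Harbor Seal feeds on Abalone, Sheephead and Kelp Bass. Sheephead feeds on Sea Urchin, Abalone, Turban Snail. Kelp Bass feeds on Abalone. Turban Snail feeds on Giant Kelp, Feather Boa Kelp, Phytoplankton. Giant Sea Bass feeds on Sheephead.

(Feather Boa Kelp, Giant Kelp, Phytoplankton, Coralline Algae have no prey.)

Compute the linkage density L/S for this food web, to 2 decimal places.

L/S = 1.38

There are L = 18 links among S = 13 species.
L/S = 18/13 = 1.3846 ≈ 1.38.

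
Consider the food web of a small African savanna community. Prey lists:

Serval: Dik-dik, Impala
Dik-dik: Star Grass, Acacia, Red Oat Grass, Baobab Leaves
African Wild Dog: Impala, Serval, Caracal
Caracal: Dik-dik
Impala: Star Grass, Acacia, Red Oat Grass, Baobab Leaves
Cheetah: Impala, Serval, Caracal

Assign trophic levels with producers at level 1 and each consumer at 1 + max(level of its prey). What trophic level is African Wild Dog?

Trophic level 4

Star Grass is a producer → level 1.
Dik-dik eats Star Grass (level 1); other prey at levels: Acacia 1, Red Oat Grass 1, Baobab Leaves 1 → level 2.
Serval eats Dik-dik (level 2); other prey at levels: Impala 2 → level 3.
African Wild Dog eats Serval (level 3); other prey at levels: Impala 2, Caracal 3 → level 4.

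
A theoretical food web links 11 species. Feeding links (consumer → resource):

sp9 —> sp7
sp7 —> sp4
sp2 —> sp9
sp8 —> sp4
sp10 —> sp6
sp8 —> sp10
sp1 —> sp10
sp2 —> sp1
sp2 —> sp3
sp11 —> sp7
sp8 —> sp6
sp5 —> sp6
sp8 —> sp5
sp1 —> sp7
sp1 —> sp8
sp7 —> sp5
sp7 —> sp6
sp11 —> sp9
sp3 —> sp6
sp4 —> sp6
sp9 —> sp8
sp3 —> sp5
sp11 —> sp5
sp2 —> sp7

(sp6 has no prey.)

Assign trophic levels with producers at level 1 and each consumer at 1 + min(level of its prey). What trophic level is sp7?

Trophic level 2

sp6 is a producer → level 1.
sp7 eats sp6 → level 2.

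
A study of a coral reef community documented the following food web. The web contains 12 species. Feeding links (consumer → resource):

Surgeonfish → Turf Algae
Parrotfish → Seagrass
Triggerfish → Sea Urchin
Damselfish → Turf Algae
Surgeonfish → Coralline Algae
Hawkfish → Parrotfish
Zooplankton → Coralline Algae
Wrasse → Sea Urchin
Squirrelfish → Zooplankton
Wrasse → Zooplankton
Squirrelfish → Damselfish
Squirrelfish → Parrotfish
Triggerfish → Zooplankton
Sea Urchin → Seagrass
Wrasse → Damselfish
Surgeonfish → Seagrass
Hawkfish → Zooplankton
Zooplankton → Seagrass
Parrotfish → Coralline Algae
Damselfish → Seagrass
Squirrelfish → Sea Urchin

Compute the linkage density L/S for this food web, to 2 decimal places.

L/S = 1.75

There are L = 21 links among S = 12 species.
L/S = 21/12 = 1.7500 ≈ 1.75.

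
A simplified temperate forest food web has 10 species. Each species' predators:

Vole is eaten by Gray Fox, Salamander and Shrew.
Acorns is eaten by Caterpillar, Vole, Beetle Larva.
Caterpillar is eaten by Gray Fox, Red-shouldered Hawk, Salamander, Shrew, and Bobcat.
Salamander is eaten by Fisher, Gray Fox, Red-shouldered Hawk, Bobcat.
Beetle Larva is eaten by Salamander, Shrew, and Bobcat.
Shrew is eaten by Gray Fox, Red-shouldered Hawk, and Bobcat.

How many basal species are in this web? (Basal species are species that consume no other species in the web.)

1

Basal species (no prey listed): Acorns.
Count: 1.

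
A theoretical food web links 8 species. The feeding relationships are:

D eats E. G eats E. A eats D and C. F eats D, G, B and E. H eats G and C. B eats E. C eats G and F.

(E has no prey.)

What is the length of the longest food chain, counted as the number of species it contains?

5 species

One longest chain: E → G → F → C → H.
It has 5 species and 4 links.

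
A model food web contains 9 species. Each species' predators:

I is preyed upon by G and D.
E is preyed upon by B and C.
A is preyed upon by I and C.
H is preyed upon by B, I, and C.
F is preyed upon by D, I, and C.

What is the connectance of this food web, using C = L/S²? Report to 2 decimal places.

The web has S = 9 species and L = 12 feeding links.
C = L / S² = 12 / 81 = 0.1481 ≈ 0.15.

C = 0.15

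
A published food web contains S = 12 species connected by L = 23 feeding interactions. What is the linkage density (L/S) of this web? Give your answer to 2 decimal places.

There are L = 23 links among S = 12 species.
L/S = 23/12 = 1.9167 ≈ 1.92.

L/S = 1.92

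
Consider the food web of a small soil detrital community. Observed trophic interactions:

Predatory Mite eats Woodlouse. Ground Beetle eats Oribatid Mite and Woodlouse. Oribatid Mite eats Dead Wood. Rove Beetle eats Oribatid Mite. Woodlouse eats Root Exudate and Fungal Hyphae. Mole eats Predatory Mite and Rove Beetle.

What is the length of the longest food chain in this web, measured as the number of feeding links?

3 links

One longest chain: Root Exudate → Woodlouse → Predatory Mite → Mole.
It has 4 species and 3 links.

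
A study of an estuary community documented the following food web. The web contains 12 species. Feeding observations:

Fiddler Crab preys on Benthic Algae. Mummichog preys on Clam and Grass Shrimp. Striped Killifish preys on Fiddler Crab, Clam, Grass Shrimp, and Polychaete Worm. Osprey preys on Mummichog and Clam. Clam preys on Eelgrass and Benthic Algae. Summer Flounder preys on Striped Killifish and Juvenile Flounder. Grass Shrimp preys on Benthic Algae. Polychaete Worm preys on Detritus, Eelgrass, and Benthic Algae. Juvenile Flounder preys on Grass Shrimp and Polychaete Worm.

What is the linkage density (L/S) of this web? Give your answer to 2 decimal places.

L/S = 1.58

There are L = 19 links among S = 12 species.
L/S = 19/12 = 1.5833 ≈ 1.58.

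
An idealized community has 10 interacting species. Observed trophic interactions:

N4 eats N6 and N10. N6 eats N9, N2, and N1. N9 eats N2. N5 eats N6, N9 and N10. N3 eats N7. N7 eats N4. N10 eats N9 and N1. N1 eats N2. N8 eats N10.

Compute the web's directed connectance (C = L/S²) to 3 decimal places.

The web has S = 10 species and L = 15 feeding links.
C = L / S² = 15 / 100 = 0.1500 ≈ 0.150.

C = 0.150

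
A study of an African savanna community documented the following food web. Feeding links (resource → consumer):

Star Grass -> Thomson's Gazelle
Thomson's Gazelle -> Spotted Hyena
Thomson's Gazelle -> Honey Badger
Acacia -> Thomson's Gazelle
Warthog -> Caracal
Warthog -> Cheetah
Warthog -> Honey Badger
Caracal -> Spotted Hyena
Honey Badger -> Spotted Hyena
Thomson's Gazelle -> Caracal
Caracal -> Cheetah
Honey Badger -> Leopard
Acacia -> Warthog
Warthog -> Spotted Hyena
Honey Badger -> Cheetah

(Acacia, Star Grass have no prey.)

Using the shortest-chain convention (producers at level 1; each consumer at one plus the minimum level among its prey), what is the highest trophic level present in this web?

4

Producers (level 1): Acacia, Star Grass.
Following each consumer down to its lowest-level prey: Acacia → Thomson's Gazelle → Honey Badger → Leopard (levels 1 through 4).
All prey of Leopard (Honey Badger 3) are at level 3 or above, so Leopard is at level 1 + 3 = 4.
Every consumer has at least one prey at level 3 or below, so none exceeds level 4.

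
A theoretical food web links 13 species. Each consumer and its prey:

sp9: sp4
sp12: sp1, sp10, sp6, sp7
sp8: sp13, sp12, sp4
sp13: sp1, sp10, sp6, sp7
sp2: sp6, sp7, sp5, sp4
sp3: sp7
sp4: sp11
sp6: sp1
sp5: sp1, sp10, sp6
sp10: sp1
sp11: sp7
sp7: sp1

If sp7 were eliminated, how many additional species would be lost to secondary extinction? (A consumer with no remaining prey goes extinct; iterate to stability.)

Remove sp7.
Round 1: sp11 (all prey gone), sp3 (all prey gone) → extinct.
Round 2: sp4 (all prey gone) → extinct.
Round 3: sp9 (all prey gone) → extinct.
No further losses. Total secondary extinctions: 4.

4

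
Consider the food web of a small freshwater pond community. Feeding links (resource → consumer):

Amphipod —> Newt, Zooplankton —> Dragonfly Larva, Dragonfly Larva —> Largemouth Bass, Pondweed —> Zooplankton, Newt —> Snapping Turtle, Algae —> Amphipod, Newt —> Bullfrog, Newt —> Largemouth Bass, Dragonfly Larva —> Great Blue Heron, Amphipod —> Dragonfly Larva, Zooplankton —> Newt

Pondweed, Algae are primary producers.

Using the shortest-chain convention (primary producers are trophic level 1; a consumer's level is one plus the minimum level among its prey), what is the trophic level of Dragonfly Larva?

Algae is a producer → level 1.
Amphipod eats Algae → level 2.
Dragonfly Larva eats Amphipod → level 3.
No prey of Dragonfly Larva is below level 2, so 3 is the minimum.

Trophic level 3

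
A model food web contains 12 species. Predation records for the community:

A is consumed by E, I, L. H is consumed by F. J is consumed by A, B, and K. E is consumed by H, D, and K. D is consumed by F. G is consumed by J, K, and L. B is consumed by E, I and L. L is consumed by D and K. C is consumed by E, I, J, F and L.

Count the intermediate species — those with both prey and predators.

Intermediate species (has both prey and predators): J, A, B, L, E, D, H.
Count: 7.

7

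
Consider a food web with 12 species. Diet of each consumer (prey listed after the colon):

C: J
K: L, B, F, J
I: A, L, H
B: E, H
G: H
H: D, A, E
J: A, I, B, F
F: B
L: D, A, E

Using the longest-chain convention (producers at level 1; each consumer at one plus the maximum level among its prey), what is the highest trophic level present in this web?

6

Producers (level 1): D, A, E.
D → H → B → F → J → C gives C level 6.
No species has a prey at level 6, so no species reaches level 7.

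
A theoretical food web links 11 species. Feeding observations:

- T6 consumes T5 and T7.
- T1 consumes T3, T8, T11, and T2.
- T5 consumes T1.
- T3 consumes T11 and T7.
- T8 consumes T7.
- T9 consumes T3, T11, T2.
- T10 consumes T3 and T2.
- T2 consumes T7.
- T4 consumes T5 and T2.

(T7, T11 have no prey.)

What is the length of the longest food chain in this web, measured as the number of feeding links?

4 links

One longest chain: T7 → T8 → T1 → T5 → T6.
It has 5 species and 4 links.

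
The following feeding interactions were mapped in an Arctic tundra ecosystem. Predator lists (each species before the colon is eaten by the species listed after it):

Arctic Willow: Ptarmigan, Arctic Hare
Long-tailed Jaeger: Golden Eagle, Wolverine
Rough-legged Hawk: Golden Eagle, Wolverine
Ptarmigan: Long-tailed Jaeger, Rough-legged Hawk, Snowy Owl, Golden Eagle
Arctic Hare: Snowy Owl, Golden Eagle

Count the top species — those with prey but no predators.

Top species (has prey, but nothing eats it): Snowy Owl, Golden Eagle, Wolverine.
Count: 3.

3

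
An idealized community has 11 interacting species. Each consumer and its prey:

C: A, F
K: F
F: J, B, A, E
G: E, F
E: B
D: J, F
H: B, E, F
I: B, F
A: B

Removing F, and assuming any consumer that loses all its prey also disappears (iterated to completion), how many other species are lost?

Remove F.
Round 1: K (all prey gone) → extinct.
No further losses. Total secondary extinctions: 1.

1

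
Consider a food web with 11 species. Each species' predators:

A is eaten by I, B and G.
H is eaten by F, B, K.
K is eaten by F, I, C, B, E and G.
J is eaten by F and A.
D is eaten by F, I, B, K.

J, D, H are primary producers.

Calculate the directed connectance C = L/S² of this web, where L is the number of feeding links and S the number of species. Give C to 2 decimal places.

C = 0.15

The web has S = 11 species and L = 18 feeding links.
C = L / S² = 18 / 121 = 0.1488 ≈ 0.15.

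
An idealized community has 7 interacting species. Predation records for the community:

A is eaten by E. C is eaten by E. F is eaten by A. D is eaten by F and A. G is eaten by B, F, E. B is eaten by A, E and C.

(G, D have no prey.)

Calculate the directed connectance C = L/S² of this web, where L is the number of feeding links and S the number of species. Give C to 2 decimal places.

C = 0.22

The web has S = 7 species and L = 11 feeding links.
C = L / S² = 11 / 49 = 0.2245 ≈ 0.22.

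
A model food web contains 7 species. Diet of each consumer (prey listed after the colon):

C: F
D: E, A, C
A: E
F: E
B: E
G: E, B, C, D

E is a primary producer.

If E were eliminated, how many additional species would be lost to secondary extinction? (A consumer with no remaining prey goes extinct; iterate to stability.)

Remove E.
Round 1: F (all prey gone), A (all prey gone), B (all prey gone) → extinct.
Round 2: C (all prey gone) → extinct.
Round 3: D (all prey gone) → extinct.
Round 4: G (all prey gone) → extinct.
No further losses. Total secondary extinctions: 6.

6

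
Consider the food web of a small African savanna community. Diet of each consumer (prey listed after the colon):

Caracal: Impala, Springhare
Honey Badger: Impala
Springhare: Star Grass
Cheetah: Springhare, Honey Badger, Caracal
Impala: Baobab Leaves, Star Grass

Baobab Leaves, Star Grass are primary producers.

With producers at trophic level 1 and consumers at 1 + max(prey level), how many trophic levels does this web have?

Producers (level 1): Baobab Leaves, Star Grass.
Baobab Leaves → Impala → Honey Badger → Cheetah gives Cheetah level 4.
No species has a prey at level 4, so no species reaches level 5.

4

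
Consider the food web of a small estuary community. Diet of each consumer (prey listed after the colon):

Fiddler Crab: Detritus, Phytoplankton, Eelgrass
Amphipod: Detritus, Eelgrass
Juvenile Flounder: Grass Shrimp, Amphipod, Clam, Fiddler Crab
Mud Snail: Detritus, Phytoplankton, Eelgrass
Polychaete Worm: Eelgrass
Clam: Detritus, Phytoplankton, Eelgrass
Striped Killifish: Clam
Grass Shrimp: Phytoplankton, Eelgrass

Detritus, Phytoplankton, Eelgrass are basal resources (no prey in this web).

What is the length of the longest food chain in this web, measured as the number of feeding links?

One longest chain: Phytoplankton → Grass Shrimp → Juvenile Flounder.
It has 3 species and 2 links.

2 links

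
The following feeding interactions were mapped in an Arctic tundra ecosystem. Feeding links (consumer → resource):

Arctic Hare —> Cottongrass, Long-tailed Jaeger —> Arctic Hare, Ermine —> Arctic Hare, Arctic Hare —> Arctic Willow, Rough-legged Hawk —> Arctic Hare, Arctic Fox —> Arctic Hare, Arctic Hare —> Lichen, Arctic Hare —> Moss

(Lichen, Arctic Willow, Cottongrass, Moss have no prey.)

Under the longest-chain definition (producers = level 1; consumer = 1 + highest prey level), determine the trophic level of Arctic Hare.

Lichen is a producer → level 1.
Arctic Hare eats Lichen (level 1); other prey at levels: Arctic Willow 1, Cottongrass 1, Moss 1 → level 2.

Trophic level 2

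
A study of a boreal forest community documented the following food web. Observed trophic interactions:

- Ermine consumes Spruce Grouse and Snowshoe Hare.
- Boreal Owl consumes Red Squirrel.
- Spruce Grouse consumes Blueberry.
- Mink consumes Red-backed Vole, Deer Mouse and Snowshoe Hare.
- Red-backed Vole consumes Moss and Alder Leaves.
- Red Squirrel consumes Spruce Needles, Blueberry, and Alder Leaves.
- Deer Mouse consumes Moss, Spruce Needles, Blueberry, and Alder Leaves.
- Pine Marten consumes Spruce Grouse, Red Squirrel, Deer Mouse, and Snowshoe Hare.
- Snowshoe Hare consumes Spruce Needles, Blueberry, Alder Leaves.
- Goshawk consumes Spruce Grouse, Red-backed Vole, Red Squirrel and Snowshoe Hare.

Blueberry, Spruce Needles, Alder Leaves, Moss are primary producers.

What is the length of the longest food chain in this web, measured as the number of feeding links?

One longest chain: Blueberry → Spruce Grouse → Goshawk.
It has 3 species and 2 links.

2 links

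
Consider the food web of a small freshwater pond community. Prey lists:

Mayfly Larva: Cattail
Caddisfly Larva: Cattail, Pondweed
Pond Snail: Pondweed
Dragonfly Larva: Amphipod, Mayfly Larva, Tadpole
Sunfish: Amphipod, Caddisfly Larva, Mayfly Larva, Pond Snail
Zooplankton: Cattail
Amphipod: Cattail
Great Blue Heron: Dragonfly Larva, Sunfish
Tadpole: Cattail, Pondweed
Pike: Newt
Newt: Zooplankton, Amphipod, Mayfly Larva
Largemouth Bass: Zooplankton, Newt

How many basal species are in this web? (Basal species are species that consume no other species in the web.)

2

Basal species (no prey listed): Cattail, Pondweed.
Count: 2.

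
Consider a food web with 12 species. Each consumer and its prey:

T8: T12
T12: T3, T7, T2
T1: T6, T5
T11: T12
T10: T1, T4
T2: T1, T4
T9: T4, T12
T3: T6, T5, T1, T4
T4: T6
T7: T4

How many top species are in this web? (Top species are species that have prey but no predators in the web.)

4

Top species (has prey, but nothing eats it): T10, T9, T8, T11.
Count: 4.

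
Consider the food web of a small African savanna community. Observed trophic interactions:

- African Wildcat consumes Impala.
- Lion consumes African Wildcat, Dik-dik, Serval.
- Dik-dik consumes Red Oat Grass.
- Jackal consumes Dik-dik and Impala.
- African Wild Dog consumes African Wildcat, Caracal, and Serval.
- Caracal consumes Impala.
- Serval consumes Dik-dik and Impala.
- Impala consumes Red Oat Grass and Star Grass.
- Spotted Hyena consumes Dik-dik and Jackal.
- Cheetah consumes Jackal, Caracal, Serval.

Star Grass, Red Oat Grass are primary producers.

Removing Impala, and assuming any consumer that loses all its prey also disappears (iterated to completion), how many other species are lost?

Remove Impala.
Round 1: African Wildcat (all prey gone), Caracal (all prey gone) → extinct.
No further losses. Total secondary extinctions: 2.

2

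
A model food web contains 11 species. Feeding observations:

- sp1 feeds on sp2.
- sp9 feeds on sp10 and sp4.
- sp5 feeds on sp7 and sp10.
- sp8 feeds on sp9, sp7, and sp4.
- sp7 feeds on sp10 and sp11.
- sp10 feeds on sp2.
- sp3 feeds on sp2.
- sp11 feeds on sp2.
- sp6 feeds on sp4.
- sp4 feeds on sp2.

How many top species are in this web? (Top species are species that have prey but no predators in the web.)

Top species (has prey, but nothing eats it): sp3, sp1, sp6, sp5, sp8.
Count: 5.

5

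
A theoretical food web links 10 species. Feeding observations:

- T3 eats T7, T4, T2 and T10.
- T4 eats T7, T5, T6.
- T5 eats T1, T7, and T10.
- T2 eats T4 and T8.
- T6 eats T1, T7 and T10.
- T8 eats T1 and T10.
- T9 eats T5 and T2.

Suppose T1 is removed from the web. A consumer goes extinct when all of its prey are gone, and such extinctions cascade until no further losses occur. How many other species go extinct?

0

Remove T1.
Every predator of it retains at least one other prey: T6 still has T10, T7; T8 still has T10; T5 still has T10, T7.
No consumer loses all prey, so no secondary extinctions occur.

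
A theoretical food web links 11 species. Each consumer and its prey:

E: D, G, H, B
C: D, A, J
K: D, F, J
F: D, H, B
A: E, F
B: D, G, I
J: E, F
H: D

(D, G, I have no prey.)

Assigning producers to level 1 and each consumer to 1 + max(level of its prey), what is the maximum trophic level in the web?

Producers (level 1): D, G, I.
D → H → E → J → C gives C level 5.
No species has a prey at level 5, so no species reaches level 6.

5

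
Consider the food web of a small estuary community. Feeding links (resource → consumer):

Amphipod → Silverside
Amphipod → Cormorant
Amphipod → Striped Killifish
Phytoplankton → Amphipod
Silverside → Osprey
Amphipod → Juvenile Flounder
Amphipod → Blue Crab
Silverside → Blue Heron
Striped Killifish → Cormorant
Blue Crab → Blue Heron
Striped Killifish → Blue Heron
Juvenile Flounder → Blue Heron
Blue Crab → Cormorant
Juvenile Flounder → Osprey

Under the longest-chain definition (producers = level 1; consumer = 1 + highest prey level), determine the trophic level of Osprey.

Phytoplankton is a producer → level 1.
Amphipod eats Phytoplankton → level 2.
Juvenile Flounder eats Amphipod → level 3.
Osprey eats Juvenile Flounder (level 3); other prey at levels: Silverside 3 → level 4.

Trophic level 4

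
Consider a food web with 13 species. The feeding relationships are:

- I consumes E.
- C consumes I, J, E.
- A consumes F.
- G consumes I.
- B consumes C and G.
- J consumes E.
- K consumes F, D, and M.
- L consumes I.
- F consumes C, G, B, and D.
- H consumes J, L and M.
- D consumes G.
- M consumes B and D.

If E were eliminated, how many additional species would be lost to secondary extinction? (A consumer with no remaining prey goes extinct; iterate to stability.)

12

Remove E.
Round 1: J (all prey gone), I (all prey gone) → extinct.
Round 2: C (all prey gone), L (all prey gone), G (all prey gone) → extinct.
Round 3: D (all prey gone), B (all prey gone) → extinct.
Round 4: M (all prey gone), F (all prey gone) → extinct.
Round 5: H (all prey gone), K (all prey gone), A (all prey gone) → extinct.
No further losses. Total secondary extinctions: 12.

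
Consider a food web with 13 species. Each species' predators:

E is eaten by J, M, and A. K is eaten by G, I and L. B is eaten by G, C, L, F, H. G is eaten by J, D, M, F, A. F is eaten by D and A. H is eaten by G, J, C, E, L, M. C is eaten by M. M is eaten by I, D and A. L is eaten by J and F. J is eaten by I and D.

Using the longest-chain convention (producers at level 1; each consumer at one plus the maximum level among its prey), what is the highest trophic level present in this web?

Producers (level 1): K, B.
B → H → L → J → I gives I level 5.
No species has a prey at level 5, so no species reaches level 6.

5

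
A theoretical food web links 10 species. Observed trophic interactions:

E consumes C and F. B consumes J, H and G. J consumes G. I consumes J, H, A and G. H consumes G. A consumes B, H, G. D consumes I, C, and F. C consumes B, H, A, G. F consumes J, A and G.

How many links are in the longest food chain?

One longest chain: G → H → B → A → C → D.
It has 6 species and 5 links.

5 links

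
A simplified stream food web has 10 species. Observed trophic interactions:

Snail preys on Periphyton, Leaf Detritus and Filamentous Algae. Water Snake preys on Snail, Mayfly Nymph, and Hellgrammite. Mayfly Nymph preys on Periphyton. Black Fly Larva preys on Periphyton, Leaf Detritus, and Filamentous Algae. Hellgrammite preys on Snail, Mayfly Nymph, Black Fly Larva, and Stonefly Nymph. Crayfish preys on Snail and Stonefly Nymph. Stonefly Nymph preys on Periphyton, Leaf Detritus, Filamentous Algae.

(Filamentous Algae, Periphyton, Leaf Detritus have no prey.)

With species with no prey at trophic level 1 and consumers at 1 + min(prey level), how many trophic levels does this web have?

Basal resources (level 1): Filamentous Algae, Periphyton, Leaf Detritus.
Following each consumer down to its lowest-level prey: Filamentous Algae → Snail → Hellgrammite (levels 1 through 3).
All prey of Hellgrammite (Snail 2, Black Fly Larva 2, Mayfly Nymph 2, Stonefly Nymph 2) are at level 2 or above, so Hellgrammite is at level 1 + 2 = 3.
Every consumer has at least one prey at level 2 or below, so none exceeds level 3.

3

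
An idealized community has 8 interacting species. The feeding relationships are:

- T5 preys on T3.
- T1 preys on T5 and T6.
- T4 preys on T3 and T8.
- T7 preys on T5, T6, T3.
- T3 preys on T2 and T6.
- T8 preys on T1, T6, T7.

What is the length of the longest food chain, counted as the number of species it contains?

6 species

One longest chain: T2 → T3 → T5 → T1 → T8 → T4.
It has 6 species and 5 links.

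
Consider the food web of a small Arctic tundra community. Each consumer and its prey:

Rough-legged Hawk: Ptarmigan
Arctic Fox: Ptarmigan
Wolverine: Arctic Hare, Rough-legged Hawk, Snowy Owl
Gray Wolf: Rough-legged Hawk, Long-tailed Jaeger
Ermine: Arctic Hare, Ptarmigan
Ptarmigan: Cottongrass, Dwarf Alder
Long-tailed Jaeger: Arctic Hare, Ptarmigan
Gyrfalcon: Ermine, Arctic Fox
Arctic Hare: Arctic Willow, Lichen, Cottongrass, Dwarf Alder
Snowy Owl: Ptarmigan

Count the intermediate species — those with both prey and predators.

7

Intermediate species (has both prey and predators): Arctic Hare, Ptarmigan, Rough-legged Hawk, Snowy Owl, Ermine, Long-tailed Jaeger, Arctic Fox.
Count: 7.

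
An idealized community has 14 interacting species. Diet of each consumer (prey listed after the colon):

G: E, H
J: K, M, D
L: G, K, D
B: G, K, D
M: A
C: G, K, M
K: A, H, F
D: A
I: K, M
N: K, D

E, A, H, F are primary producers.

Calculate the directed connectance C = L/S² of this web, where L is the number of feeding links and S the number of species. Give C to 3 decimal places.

The web has S = 14 species and L = 23 feeding links.
C = L / S² = 23 / 196 = 0.1173 ≈ 0.117.

C = 0.117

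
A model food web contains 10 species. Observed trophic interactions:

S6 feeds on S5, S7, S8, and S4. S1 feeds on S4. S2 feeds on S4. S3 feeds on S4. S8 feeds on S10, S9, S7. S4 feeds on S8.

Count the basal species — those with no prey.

4

Basal species (no prey listed): S5, S10, S9, S7.
Count: 4.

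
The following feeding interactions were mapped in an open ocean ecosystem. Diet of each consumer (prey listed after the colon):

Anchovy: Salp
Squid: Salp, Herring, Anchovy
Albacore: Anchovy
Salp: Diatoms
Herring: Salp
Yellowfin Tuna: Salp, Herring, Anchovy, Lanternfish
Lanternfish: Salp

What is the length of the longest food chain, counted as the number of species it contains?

One longest chain: Diatoms → Salp → Herring → Squid.
It has 4 species and 3 links.

4 species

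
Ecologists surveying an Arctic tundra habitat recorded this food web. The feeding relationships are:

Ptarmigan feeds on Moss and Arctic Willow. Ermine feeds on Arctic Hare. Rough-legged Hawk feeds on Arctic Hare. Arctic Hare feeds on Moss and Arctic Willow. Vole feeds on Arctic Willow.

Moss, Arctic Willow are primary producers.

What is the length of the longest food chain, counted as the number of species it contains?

3 species

One longest chain: Moss → Arctic Hare → Rough-legged Hawk.
It has 3 species and 2 links.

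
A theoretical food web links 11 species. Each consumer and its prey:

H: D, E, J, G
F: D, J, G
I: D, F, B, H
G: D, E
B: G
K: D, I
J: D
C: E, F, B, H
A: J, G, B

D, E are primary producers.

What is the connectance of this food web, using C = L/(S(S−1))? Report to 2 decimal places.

The web has S = 11 species and L = 24 feeding links.
C = L / (S(S−1)) = 24 / 110 = 0.2182 ≈ 0.22.

C = 0.22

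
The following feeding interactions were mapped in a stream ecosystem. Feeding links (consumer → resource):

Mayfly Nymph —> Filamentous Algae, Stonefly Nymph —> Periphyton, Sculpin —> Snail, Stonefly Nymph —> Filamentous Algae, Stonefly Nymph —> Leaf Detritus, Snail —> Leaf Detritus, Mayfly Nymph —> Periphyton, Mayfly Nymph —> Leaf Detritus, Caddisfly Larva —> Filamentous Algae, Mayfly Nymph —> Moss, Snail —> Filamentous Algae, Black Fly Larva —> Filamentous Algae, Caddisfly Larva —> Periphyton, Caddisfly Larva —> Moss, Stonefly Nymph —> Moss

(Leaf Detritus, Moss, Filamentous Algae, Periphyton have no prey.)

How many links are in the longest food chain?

2 links

One longest chain: Leaf Detritus → Snail → Sculpin.
It has 3 species and 2 links.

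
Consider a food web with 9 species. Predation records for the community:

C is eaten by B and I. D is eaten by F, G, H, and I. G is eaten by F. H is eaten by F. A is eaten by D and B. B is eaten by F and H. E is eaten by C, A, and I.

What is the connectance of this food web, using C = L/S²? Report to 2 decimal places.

The web has S = 9 species and L = 15 feeding links.
C = L / S² = 15 / 81 = 0.1852 ≈ 0.19.

C = 0.19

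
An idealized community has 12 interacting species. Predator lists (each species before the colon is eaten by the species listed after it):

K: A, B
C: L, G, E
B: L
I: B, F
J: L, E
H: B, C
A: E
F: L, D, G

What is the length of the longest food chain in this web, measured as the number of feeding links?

2 links

One longest chain: I → B → L.
It has 3 species and 2 links.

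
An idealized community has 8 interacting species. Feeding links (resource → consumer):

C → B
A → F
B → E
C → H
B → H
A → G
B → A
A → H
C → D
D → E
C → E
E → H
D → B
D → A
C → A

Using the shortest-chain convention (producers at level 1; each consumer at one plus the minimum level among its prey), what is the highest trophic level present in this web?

Producers (level 1): C.
Following each consumer down to its lowest-level prey: C → A → F (levels 1 through 3).
All prey of F (A 2) are at level 2 or above, so F is at level 1 + 2 = 3.
Every consumer has at least one prey at level 2 or below, so none exceeds level 3.

3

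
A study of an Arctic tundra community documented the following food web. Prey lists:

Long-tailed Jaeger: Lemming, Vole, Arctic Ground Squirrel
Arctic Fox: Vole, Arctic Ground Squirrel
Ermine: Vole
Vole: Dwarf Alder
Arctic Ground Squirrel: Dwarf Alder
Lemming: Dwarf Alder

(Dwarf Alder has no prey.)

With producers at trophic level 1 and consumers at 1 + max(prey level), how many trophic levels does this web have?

Producers (level 1): Dwarf Alder.
Dwarf Alder → Vole → Ermine gives Ermine level 3.
No species has a prey at level 3, so no species reaches level 4.

3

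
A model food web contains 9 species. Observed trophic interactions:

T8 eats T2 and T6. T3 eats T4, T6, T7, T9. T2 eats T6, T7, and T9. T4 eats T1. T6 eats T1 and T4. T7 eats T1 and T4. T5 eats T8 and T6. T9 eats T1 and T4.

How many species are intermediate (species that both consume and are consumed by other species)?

6

Intermediate species (has both prey and predators): T4, T6, T9, T7, T2, T8.
Count: 6.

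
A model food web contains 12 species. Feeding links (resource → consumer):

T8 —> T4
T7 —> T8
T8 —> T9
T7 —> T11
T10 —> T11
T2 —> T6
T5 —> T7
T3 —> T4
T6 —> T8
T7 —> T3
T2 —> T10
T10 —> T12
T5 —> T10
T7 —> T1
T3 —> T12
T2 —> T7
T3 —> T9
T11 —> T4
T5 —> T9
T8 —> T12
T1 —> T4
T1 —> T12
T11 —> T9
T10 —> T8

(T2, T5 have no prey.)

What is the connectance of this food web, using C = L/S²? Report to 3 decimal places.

The web has S = 12 species and L = 24 feeding links.
C = L / S² = 24 / 144 = 0.1667 ≈ 0.167.

C = 0.167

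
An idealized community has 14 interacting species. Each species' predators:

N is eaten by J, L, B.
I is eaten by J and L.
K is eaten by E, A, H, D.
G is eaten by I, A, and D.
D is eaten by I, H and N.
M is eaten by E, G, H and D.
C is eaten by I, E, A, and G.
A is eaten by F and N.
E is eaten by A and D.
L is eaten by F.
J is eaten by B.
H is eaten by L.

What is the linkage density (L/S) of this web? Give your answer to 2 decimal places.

L/S = 2.14

There are L = 30 links among S = 14 species.
L/S = 30/14 = 2.1429 ≈ 2.14.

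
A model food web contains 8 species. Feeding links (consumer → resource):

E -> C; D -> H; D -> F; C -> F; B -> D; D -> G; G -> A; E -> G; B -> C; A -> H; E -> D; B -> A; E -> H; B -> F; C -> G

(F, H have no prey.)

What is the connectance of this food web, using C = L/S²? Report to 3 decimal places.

The web has S = 8 species and L = 15 feeding links.
C = L / S² = 15 / 64 = 0.2344 ≈ 0.234.

C = 0.234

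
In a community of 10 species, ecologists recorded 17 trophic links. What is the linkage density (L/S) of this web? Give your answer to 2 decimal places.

L/S = 1.70

There are L = 17 links among S = 10 species.
L/S = 17/10 = 1.7000 ≈ 1.70.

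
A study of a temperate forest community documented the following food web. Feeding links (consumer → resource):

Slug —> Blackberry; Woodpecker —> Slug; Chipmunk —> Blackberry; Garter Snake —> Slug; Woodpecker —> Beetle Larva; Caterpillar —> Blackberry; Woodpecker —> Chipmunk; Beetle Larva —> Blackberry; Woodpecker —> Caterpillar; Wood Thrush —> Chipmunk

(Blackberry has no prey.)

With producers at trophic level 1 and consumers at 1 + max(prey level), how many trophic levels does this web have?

3

Producers (level 1): Blackberry.
Blackberry → Caterpillar → Woodpecker gives Woodpecker level 3.
No species has a prey at level 3, so no species reaches level 4.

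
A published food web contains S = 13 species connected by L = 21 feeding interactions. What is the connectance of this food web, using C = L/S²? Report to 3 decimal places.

C = 0.124

The web has S = 13 species and L = 21 feeding links.
C = L / S² = 21 / 169 = 0.1243 ≈ 0.124.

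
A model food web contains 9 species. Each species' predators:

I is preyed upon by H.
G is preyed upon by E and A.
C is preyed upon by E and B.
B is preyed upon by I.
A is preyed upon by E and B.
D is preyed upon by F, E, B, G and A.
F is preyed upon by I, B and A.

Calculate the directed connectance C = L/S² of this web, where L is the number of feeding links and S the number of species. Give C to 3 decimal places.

The web has S = 9 species and L = 16 feeding links.
C = L / S² = 16 / 81 = 0.1975 ≈ 0.198.

C = 0.198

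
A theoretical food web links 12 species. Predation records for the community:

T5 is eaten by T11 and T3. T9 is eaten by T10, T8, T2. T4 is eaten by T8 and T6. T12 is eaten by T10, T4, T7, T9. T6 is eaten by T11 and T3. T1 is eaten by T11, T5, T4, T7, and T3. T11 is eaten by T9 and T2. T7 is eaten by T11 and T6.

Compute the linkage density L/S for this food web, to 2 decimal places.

L/S = 1.83

There are L = 22 links among S = 12 species.
L/S = 22/12 = 1.8333 ≈ 1.83.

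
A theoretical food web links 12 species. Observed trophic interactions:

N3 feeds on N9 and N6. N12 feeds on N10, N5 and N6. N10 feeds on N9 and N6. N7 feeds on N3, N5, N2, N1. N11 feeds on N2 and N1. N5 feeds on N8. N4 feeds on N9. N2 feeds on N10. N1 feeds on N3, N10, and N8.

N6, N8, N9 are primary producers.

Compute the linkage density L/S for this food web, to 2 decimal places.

There are L = 19 links among S = 12 species.
L/S = 19/12 = 1.5833 ≈ 1.58.

L/S = 1.58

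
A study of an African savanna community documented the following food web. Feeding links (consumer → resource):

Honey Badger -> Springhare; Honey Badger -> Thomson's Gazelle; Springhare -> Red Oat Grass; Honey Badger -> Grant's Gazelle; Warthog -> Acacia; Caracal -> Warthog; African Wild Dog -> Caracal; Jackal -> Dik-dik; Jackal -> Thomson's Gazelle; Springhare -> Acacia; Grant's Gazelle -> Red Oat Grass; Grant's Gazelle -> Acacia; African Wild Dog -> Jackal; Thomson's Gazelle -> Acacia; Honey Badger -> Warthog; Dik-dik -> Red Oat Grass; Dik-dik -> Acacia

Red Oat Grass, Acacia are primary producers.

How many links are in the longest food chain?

One longest chain: Acacia → Warthog → Caracal → African Wild Dog.
It has 4 species and 3 links.

3 links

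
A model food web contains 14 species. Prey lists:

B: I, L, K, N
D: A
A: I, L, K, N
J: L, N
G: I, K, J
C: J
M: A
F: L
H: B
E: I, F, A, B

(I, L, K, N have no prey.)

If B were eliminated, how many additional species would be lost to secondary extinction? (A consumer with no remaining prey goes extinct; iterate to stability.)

1

Remove B.
Round 1: H (all prey gone) → extinct.
No further losses. Total secondary extinctions: 1.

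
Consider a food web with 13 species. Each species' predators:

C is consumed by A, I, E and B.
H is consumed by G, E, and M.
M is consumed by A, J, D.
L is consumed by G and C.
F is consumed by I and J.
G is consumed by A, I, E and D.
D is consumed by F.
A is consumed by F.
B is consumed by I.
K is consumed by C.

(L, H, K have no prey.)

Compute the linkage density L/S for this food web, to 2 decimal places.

L/S = 1.69

There are L = 22 links among S = 13 species.
L/S = 22/13 = 1.6923 ≈ 1.69.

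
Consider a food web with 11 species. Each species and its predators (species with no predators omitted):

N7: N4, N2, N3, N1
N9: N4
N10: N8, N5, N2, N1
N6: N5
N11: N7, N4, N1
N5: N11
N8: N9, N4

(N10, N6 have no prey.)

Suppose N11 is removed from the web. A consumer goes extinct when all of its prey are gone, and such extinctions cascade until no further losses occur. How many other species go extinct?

2

Remove N11.
Round 1: N7 (all prey gone) → extinct.
Round 2: N3 (all prey gone) → extinct.
No further losses. Total secondary extinctions: 2.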